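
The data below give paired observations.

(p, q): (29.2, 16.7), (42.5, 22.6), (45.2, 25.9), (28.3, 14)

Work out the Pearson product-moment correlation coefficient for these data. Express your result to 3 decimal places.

n = 4, Σp = 145.2, Σq = 79.2, Σp² = 5502.82, Σq² = 1656.46, Σpq = 3015.02
nΣpq − ΣpΣq = 12060.08 − 11499.84 = 560.24
nΣp² − (Σp)² = 22011.28 − 21083.04 = 928.24; nΣq² − (Σq)² = 6625.84 − 6272.64 = 353.2
r = 560.24 / √(928.24 × 353.2) = 560.24 / 572.5857 ≈ 0.978

0.978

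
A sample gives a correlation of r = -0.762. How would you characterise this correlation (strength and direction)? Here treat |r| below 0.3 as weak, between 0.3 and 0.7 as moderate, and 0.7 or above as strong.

strong negative

r = -0.762 < 0 so the relationship is negative.
|r| = 0.762, which falls in the strong range.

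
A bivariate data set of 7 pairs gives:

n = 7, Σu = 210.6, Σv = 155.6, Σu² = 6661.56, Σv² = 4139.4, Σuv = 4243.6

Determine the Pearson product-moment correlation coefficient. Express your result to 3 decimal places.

r = (nΣuv − ΣuΣv) / √[(nΣu² − (Σu)²)(nΣv² − (Σv)²)]
Numerator: 7×4243.6 − 210.6×155.6 = -3064.16
Denominator: √[(46630.92 − 44352.36)(28975.8 − 24211.36)] = √[2278.56 × 4764.44] = 3294.8539
r = -3064.16 / 3294.8539 ≈ -0.930

-0.930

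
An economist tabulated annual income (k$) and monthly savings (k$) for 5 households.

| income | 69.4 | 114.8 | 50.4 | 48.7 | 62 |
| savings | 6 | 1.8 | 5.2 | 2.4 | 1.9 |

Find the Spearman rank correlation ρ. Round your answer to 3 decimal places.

-0.300

Rank income: 4, 5, 2, 1, 3
Rank savings: 5, 1, 4, 3, 2
d = rank(income) − rank(savings): -1, 4, -2, -2, 1; Σd² = 26
ρ = 1 − 6Σd² / [n(n²−1)] = 1 − 6×26 / (5×24) = 1 − 156/120 ≈ -0.300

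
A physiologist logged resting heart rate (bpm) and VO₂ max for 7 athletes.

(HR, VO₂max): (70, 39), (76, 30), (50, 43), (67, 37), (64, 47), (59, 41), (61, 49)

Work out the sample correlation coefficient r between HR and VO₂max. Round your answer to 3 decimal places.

n = 7, Σx = 447, Σy = 286, Σx² = 28963, Σy² = 11930, Σxy = 18055
nΣxy − ΣxΣy = 126385 − 127842 = -1457
nΣx² − (Σx)² = 202741 − 199809 = 2932; nΣy² − (Σy)² = 83510 − 81796 = 1714
r = -1457 / √(2932 × 1714) = -1457 / 2241.7511 ≈ -0.650

-0.650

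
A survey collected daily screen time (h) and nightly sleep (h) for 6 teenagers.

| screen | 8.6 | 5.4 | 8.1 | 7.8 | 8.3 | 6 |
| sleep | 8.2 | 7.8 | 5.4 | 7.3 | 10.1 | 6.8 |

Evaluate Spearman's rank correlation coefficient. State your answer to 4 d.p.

Rank screen: 6, 1, 4, 3, 5, 2
Rank sleep: 5, 4, 1, 3, 6, 2
d = rank(screen) − rank(sleep): 1, -3, 3, 0, -1, 0; Σd² = 20
ρ = 1 − 6Σd² / [n(n²−1)] = 1 − 6×20 / (6×35) = 1 − 120/210 ≈ 0.4286

0.4286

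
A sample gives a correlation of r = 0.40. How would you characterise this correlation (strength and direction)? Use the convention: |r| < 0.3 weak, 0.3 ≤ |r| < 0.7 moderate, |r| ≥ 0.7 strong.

moderate positive

r = 0.40 > 0 so the relationship is positive.
|r| = 0.40, which falls in the moderate range.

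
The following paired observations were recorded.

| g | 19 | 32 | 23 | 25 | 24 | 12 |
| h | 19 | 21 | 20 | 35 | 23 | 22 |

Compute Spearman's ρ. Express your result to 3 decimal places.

Rank g: 2, 6, 3, 5, 4, 1
Rank h: 1, 3, 2, 6, 5, 4
d = rank(g) − rank(h): 1, 3, 1, -1, -1, -3; Σd² = 22
ρ = 1 − 6Σd² / [n(n²−1)] = 1 − 6×22 / (6×35) = 1 − 132/210 ≈ 0.371

0.371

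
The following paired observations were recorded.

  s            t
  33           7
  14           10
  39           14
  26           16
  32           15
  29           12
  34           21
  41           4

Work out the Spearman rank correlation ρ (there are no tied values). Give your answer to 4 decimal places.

-0.1905

Rank s: 5, 1, 7, 2, 4, 3, 6, 8
Rank t: 2, 3, 5, 7, 6, 4, 8, 1
d = rank(s) − rank(t): 3, -2, 2, -5, -2, -1, -2, 7; Σd² = 100
ρ = 1 − 6Σd² / [n(n²−1)] = 1 − 6×100 / (8×63) = 1 − 600/504 ≈ -0.1905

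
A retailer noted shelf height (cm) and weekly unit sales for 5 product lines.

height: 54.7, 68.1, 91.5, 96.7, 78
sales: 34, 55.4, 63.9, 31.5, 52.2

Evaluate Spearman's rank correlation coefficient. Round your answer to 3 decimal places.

-0.100

Rank height: 1, 2, 4, 5, 3
Rank sales: 2, 4, 5, 1, 3
d = rank(height) − rank(sales): -1, -2, -1, 4, 0; Σd² = 22
ρ = 1 − 6Σd² / [n(n²−1)] = 1 − 6×22 / (5×24) = 1 − 132/120 ≈ -0.100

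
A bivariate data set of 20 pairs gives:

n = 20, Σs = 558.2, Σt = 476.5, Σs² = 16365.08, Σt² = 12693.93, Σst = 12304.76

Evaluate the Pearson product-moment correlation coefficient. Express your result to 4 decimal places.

r = (nΣst − ΣsΣt) / √[(nΣs² − (Σs)²)(nΣt² − (Σt)²)]
Numerator: 20×12304.76 − 558.2×476.5 = -19887.1
Denominator: √[(327301.6 − 311587.24)(253878.6 − 227052.25)] = √[15714.36 × 26826.35] = 20531.9001
r = -19887.1 / 20531.9001 ≈ -0.9686

-0.9686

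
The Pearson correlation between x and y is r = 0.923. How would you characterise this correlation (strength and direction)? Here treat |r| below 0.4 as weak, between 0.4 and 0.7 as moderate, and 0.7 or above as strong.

r = 0.923 > 0 so the relationship is positive.
|r| = 0.923, which falls in the strong range.

strong positive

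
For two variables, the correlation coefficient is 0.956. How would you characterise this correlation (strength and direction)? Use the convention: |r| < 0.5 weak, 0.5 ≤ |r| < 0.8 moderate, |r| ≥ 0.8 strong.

r = 0.956 > 0 so the relationship is positive.
|r| = 0.956, which falls in the strong range.

strong positive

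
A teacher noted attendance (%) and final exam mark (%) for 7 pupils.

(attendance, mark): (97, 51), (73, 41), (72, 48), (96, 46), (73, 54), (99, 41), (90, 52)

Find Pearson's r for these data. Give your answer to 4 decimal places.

-0.1279

n = 7, Σx = 600, Σy = 333, Σx² = 52368, Σy² = 16003, Σxy = 28493
nΣxy − ΣxΣy = 199451 − 199800 = -349
nΣx² − (Σx)² = 366576 − 360000 = 6576; nΣy² − (Σy)² = 112021 − 110889 = 1132
r = -349 / √(6576 × 1132) = -349 / 2728.3753 ≈ -0.1279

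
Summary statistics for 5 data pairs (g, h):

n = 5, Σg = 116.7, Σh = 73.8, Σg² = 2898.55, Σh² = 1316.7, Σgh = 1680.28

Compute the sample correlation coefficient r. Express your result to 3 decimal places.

-0.212

r = (nΣgh − ΣgΣh) / √[(nΣg² − (Σg)²)(nΣh² − (Σh)²)]
Numerator: 5×1680.28 − 116.7×73.8 = -211.06
Denominator: √[(14492.75 − 13618.89)(6583.5 − 5446.44)] = √[873.86 × 1137.06] = 996.8105
r = -211.06 / 996.8105 ≈ -0.212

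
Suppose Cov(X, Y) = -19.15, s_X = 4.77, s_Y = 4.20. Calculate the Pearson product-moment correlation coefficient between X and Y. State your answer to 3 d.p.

-0.956

r = Cov(X,Y) / (s_X · s_Y) = -19.15 / (4.77 × 4.20)
  = -19.15 / 20.0340 ≈ -0.956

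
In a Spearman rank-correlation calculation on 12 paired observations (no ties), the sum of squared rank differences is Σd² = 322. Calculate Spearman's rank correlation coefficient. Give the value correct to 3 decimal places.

-0.126

ρ = 1 − 6Σd² / [n(n²−1)] = 1 − 6×322 / (12×143)
  = 1 − 1932/1716 = 1 − 1.1259 ≈ -0.126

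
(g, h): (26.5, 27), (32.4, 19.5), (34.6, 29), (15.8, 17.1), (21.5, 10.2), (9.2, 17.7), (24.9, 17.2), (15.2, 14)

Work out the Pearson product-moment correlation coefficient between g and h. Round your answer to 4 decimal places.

0.5927

n = 8, Σg = 180.1, Σh = 151.7, Σg² = 4596.75, Σh² = 3151.83, Σgh = 3644.1
nΣgh − ΣgΣh = 29152.8 − 27321.17 = 1831.63
nΣg² − (Σg)² = 36774 − 32436.01 = 4337.99; nΣh² − (Σh)² = 25214.64 − 23012.89 = 2201.75
r = 1831.63 / √(4337.99 × 2201.75) = 1831.63 / 3090.4966 ≈ 0.5927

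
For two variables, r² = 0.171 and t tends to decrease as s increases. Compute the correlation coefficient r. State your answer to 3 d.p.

-0.414

|r| = √0.171 = 0.414
The association is negative, so r = −0.414.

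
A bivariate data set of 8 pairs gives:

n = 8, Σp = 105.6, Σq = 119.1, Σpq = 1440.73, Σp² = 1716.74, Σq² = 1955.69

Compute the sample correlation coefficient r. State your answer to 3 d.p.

r = (nΣpq − ΣpΣq) / √[(nΣp² − (Σp)²)(nΣq² − (Σq)²)]
Numerator: 8×1440.73 − 105.6×119.1 = -1051.12
Denominator: √[(13733.92 − 11151.36)(15645.52 − 14184.81)] = √[2582.56 × 1460.71] = 1942.2593
r = -1051.12 / 1942.2593 ≈ -0.541

-0.541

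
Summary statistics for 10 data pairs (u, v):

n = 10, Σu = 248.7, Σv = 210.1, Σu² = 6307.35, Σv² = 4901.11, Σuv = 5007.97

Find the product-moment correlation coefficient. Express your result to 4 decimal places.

r = (nΣuv − ΣuΣv) / √[(nΣu² − (Σu)²)(nΣv² − (Σv)²)]
Numerator: 10×5007.97 − 248.7×210.1 = -2172.17
Denominator: √[(63073.5 − 61851.69)(49011.1 − 44142.01)] = √[1221.81 × 4869.09] = 2439.0783
r = -2172.17 / 2439.0783 ≈ -0.8906

-0.8906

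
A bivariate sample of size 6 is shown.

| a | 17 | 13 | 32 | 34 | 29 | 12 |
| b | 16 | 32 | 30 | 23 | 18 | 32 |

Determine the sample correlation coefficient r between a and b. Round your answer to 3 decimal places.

-0.314

n = 6, Σa = 137, Σb = 151, Σa² = 3623, Σb² = 4057, Σab = 3336
nΣab − ΣaΣb = 20016 − 20687 = -671
nΣa² − (Σa)² = 21738 − 18769 = 2969; nΣb² − (Σb)² = 24342 − 22801 = 1541
r = -671 / √(2969 × 1541) = -671 / 2138.9785 ≈ -0.314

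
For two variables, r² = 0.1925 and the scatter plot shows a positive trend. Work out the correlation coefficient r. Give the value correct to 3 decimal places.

0.439

|r| = √0.1925 = 0.439
The association is positive, so r = 0.439.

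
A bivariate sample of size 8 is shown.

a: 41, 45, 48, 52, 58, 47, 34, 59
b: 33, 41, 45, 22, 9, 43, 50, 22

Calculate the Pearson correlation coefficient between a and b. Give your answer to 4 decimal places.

n = 8, Σa = 384, Σb = 265, Σa² = 18924, Σb² = 10193, Σab = 12043
nΣab − ΣaΣb = 96344 − 101760 = -5416
nΣa² − (Σa)² = 151392 − 147456 = 3936; nΣb² − (Σb)² = 81544 − 70225 = 11319
r = -5416 / √(3936 × 11319) = -5416 / 6674.6973 ≈ -0.8114

-0.8114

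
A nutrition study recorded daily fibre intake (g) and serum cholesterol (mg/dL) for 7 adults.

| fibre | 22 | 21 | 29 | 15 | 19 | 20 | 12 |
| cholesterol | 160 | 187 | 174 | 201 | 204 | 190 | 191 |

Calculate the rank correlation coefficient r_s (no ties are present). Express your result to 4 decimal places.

-0.8214

Rank fibre: 6, 5, 7, 2, 3, 4, 1
Rank cholesterol: 1, 3, 2, 6, 7, 4, 5
d = rank(fibre) − rank(cholesterol): 5, 2, 5, -4, -4, 0, -4; Σd² = 102
ρ = 1 − 6Σd² / [n(n²−1)] = 1 − 6×102 / (7×48) = 1 − 612/336 ≈ -0.8214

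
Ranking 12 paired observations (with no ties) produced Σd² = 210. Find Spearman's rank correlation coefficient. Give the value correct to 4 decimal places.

0.2657

ρ = 1 − 6Σd² / [n(n²−1)] = 1 − 6×210 / (12×143)
  = 1 − 1260/1716 = 1 − 0.73427 ≈ 0.2657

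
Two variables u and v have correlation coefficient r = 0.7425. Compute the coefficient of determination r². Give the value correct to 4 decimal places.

0.5513

r² = (0.7425)² = 0.5513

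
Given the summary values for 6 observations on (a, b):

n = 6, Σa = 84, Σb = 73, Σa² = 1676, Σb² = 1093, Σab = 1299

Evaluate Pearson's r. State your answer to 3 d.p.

r = (nΣab − ΣaΣb) / √[(nΣa² − (Σa)²)(nΣb² − (Σb)²)]
Numerator: 6×1299 − 84×73 = 1662
Denominator: √[(10056 − 7056)(6558 − 5329)] = √[3000 × 1229] = 1920.1562
r = 1662 / 1920.1562 ≈ 0.866

0.866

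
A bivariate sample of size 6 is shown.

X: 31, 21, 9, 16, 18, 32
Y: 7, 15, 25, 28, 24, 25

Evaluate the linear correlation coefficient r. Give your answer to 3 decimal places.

n = 6, ΣX = 127, ΣY = 124, ΣX² = 3087, ΣY² = 2884, ΣXY = 2437
nΣXY − ΣXΣY = 14622 − 15748 = -1126
nΣX² − (ΣX)² = 18522 − 16129 = 2393; nΣY² − (ΣY)² = 17304 − 15376 = 1928
r = -1126 / √(2393 × 1928) = -1126 / 2147.9534 ≈ -0.524

-0.524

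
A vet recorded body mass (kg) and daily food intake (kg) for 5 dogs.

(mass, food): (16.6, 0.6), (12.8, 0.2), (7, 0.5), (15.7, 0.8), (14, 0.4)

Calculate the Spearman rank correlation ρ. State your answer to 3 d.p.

Rank mass: 5, 2, 1, 4, 3
Rank food: 4, 1, 3, 5, 2
d = rank(mass) − rank(food): 1, 1, -2, -1, 1; Σd² = 8
ρ = 1 − 6Σd² / [n(n²−1)] = 1 − 6×8 / (5×24) = 1 − 48/120 ≈ 0.600

0.600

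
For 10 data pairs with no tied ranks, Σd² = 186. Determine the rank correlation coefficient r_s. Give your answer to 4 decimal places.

ρ = 1 − 6Σd² / [n(n²−1)] = 1 − 6×186 / (10×99)
  = 1 − 1116/990 = 1 − 1.12727 ≈ -0.1273

-0.1273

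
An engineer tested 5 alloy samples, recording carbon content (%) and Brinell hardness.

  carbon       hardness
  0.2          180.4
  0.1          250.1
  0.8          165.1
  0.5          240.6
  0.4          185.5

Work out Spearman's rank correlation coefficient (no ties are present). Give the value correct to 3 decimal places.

-0.600

Rank carbon: 2, 1, 5, 4, 3
Rank hardness: 2, 5, 1, 4, 3
d = rank(carbon) − rank(hardness): 0, -4, 4, 0, 0; Σd² = 32
ρ = 1 − 6Σd² / [n(n²−1)] = 1 − 6×32 / (5×24) = 1 − 192/120 ≈ -0.600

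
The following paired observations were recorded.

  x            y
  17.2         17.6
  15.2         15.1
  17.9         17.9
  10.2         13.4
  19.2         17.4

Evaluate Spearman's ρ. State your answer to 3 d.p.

Rank x: 3, 2, 4, 1, 5
Rank y: 4, 2, 5, 1, 3
d = rank(x) − rank(y): -1, 0, -1, 0, 2; Σd² = 6
ρ = 1 − 6Σd² / [n(n²−1)] = 1 − 6×6 / (5×24) = 1 − 36/120 ≈ 0.700

0.700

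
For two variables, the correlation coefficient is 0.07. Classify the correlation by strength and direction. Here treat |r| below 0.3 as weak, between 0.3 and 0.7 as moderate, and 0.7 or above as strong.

r = 0.07 > 0 so the relationship is positive.
|r| = 0.07, which falls in the weak range.

weak positive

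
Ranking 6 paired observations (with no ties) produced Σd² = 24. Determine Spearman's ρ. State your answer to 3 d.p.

0.314

ρ = 1 − 6Σd² / [n(n²−1)] = 1 − 6×24 / (6×35)
  = 1 − 144/210 = 1 − 0.6857 ≈ 0.314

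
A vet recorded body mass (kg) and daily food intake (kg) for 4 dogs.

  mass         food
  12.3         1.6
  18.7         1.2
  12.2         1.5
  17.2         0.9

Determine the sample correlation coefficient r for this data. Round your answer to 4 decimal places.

-0.8250

n = 4, Σx = 60.4, Σy = 5.2, Σx² = 945.66, Σy² = 7.06, Σxy = 75.9
nΣxy − ΣxΣy = 303.6 − 314.08 = -10.48
nΣx² − (Σx)² = 3782.64 − 3648.16 = 134.48; nΣy² − (Σy)² = 28.24 − 27.04 = 1.2
r = -10.48 / √(134.48 × 1.2) = -10.48 / 12.7034 ≈ -0.8250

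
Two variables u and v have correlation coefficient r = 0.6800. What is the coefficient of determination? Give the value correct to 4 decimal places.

0.4624

r² = (0.6800)² = 0.4624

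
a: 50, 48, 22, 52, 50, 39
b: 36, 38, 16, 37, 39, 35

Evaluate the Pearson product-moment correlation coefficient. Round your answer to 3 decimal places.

0.945

n = 6, Σa = 261, Σb = 201, Σa² = 12013, Σb² = 7111, Σab = 9215
nΣab − ΣaΣb = 55290 − 52461 = 2829
nΣa² − (Σa)² = 72078 − 68121 = 3957; nΣb² − (Σb)² = 42666 − 40401 = 2265
r = 2829 / √(3957 × 2265) = 2829 / 2993.7610 ≈ 0.945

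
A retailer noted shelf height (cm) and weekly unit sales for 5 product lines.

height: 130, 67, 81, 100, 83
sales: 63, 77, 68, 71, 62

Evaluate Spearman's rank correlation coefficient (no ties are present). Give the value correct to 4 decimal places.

Rank height: 5, 1, 2, 4, 3
Rank sales: 2, 5, 3, 4, 1
d = rank(height) − rank(sales): 3, -4, -1, 0, 2; Σd² = 30
ρ = 1 − 6Σd² / [n(n²−1)] = 1 − 6×30 / (5×24) = 1 − 180/120 ≈ -0.5000

-0.5000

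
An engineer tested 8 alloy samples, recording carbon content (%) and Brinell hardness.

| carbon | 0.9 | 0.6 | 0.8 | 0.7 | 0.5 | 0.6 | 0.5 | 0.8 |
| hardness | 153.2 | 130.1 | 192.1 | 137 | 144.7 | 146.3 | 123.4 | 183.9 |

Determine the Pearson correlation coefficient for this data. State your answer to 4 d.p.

n = 8, Σx = 5.4, Σy = 1210.7, Σx² = 3.8, Σy² = 187456.21, Σxy = 834.47
nΣxy − ΣxΣy = 6675.76 − 6537.78 = 137.98
nΣx² − (Σx)² = 30.4 − 29.16 = 1.24; nΣy² − (Σy)² = 1499649.68 − 1465794.49 = 33855.19
r = 137.98 / √(1.24 × 33855.19) = 137.98 / 204.8913 ≈ 0.6734

0.6734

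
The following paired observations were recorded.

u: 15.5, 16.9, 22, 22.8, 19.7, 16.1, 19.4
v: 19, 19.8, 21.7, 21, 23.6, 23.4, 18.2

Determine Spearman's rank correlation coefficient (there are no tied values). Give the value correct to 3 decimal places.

Rank u: 1, 3, 6, 7, 5, 2, 4
Rank v: 2, 3, 5, 4, 7, 6, 1
d = rank(u) − rank(v): -1, 0, 1, 3, -2, -4, 3; Σd² = 40
ρ = 1 − 6Σd² / [n(n²−1)] = 1 − 6×40 / (7×48) = 1 − 240/336 ≈ 0.286

0.286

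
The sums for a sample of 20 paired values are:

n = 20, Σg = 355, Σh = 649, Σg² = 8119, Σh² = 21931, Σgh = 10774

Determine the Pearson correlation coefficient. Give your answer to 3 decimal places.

-0.593

r = (nΣgh − ΣgΣh) / √[(nΣg² − (Σg)²)(nΣh² − (Σh)²)]
Numerator: 20×10774 − 355×649 = -14915
Denominator: √[(162380 − 126025)(438620 − 421201)] = √[36355 × 17419] = 25164.8116
r = -14915 / 25164.8116 ≈ -0.593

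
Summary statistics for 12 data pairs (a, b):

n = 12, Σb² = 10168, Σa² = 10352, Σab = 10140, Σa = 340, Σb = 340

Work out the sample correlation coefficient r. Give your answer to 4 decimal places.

0.8174

r = (nΣab − ΣaΣb) / √[(nΣa² − (Σa)²)(nΣb² − (Σb)²)]
Numerator: 12×10140 − 340×340 = 6080
Denominator: √[(124224 − 115600)(122016 − 115600)] = √[8624 × 6416] = 7438.5203
r = 6080 / 7438.5203 ≈ 0.8174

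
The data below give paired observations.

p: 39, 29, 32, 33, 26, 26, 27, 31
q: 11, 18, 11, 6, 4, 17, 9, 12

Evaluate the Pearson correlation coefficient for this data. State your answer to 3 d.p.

-0.074

n = 8, Σp = 243, Σq = 88, Σp² = 7517, Σq² = 1132, Σpq = 2662
nΣpq − ΣpΣq = 21296 − 21384 = -88
nΣp² − (Σp)² = 60136 − 59049 = 1087; nΣq² − (Σq)² = 9056 − 7744 = 1312
r = -88 / √(1087 × 1312) = -88 / 1194.2127 ≈ -0.074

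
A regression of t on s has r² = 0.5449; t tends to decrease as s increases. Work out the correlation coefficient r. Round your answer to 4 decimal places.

|r| = √0.5449 = 0.7382
The association is negative, so r = −0.7382.

-0.7382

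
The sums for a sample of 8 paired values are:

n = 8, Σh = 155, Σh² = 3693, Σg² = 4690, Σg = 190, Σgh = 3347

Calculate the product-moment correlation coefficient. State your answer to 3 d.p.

r = (nΣgh − ΣgΣh) / √[(nΣg² − (Σg)²)(nΣh² − (Σh)²)]
Numerator: 8×3347 − 190×155 = -2674
Denominator: √[(37520 − 36100)(29544 − 24025)] = √[1420 × 5519] = 2799.4607
r = -2674 / 2799.4607 ≈ -0.955

-0.955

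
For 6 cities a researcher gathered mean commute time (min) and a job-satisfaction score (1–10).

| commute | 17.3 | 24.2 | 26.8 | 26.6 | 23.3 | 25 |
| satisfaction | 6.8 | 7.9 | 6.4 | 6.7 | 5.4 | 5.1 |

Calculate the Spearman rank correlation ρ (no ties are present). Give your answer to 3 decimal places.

-0.257

Rank commute: 1, 3, 6, 5, 2, 4
Rank satisfaction: 5, 6, 3, 4, 2, 1
d = rank(commute) − rank(satisfaction): -4, -3, 3, 1, 0, 3; Σd² = 44
ρ = 1 − 6Σd² / [n(n²−1)] = 1 − 6×44 / (6×35) = 1 − 264/210 ≈ -0.257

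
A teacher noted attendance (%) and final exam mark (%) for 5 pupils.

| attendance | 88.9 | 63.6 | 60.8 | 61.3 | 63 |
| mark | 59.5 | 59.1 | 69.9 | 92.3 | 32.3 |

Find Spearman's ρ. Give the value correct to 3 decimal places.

Rank attendance: 5, 4, 1, 2, 3
Rank mark: 3, 2, 4, 5, 1
d = rank(attendance) − rank(mark): 2, 2, -3, -3, 2; Σd² = 30
ρ = 1 − 6Σd² / [n(n²−1)] = 1 − 6×30 / (5×24) = 1 − 180/120 ≈ -0.500

-0.500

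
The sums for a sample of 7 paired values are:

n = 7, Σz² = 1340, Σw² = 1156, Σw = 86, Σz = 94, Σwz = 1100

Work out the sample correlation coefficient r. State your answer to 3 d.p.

r = (nΣwz − ΣwΣz) / √[(nΣw² − (Σw)²)(nΣz² − (Σz)²)]
Numerator: 7×1100 − 86×94 = -384
Denominator: √[(8092 − 7396)(9380 − 8836)] = √[696 × 544] = 615.3243
r = -384 / 615.3243 ≈ -0.624

-0.624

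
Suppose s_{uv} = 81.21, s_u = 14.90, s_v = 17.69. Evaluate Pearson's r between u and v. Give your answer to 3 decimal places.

r = Cov(u,v) / (s_u · s_v) = 81.21 / (14.90 × 17.69)
  = 81.21 / 263.5810 ≈ 0.308

0.308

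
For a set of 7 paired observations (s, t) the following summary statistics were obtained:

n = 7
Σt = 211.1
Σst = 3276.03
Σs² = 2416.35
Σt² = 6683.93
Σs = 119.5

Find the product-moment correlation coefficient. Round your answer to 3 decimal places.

r = (nΣst − ΣsΣt) / √[(nΣs² − (Σs)²)(nΣt² − (Σt)²)]
Numerator: 7×3276.03 − 119.5×211.1 = -2294.24
Denominator: √[(16914.45 − 14280.25)(46787.51 − 44563.21)] = √[2634.2 × 2224.3] = 2420.5890
r = -2294.24 / 2420.5890 ≈ -0.948

-0.948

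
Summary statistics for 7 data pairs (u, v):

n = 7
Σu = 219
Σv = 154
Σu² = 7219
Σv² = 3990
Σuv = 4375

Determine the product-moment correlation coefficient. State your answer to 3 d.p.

-0.942

r = (nΣuv − ΣuΣv) / √[(nΣu² − (Σu)²)(nΣv² − (Σv)²)]
Numerator: 7×4375 − 219×154 = -3101
Denominator: √[(50533 − 47961)(27930 − 23716)] = √[2572 × 4214] = 3292.1737
r = -3101 / 3292.1737 ≈ -0.942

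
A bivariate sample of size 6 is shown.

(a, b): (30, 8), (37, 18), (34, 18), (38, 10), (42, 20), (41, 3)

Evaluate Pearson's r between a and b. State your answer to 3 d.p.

0.079

n = 6, Σa = 222, Σb = 77, Σa² = 8314, Σb² = 1221, Σab = 2861
nΣab − ΣaΣb = 17166 − 17094 = 72
nΣa² − (Σa)² = 49884 − 49284 = 600; nΣb² − (Σb)² = 7326 − 5929 = 1397
r = 72 / √(600 × 1397) = 72 / 915.5326 ≈ 0.079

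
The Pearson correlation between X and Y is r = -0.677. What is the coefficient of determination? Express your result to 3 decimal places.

0.458

r² = (-0.677)² = 0.458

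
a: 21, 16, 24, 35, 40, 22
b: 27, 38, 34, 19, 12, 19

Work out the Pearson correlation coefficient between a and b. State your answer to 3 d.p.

-0.810

n = 6, Σa = 158, Σb = 149, Σa² = 4582, Σb² = 4195, Σab = 3554
nΣab − ΣaΣb = 21324 − 23542 = -2218
nΣa² − (Σa)² = 27492 − 24964 = 2528; nΣb² − (Σb)² = 25170 − 22201 = 2969
r = -2218 / √(2528 × 2969) = -2218 / 2739.6409 ≈ -0.810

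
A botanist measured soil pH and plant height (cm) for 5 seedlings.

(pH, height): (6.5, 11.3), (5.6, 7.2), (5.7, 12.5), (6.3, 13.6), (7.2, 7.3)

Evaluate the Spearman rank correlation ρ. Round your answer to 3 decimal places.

Rank pH: 4, 1, 2, 3, 5
Rank height: 3, 1, 4, 5, 2
d = rank(pH) − rank(height): 1, 0, -2, -2, 3; Σd² = 18
ρ = 1 − 6Σd² / [n(n²−1)] = 1 − 6×18 / (5×24) = 1 − 108/120 ≈ 0.100

0.100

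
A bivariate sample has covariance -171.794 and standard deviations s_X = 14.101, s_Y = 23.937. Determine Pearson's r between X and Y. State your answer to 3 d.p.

-0.509

r = Cov(X,Y) / (s_X · s_Y) = -171.794 / (14.101 × 23.937)
  = -171.794 / 337.5356 ≈ -0.509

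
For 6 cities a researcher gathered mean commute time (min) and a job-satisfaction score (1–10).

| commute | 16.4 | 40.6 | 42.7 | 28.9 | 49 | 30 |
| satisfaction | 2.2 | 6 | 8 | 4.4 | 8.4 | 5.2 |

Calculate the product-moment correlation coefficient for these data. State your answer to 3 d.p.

0.972

n = 6, Σx = 207.6, Σy = 34.2, Σx² = 7876.82, Σy² = 221.8, Σxy = 1316.04
nΣxy − ΣxΣy = 7896.24 − 7099.92 = 796.32
nΣx² − (Σx)² = 47260.92 − 43097.76 = 4163.16; nΣy² − (Σy)² = 1330.8 − 1169.64 = 161.16
r = 796.32 / √(4163.16 × 161.16) = 796.32 / 819.1061 ≈ 0.972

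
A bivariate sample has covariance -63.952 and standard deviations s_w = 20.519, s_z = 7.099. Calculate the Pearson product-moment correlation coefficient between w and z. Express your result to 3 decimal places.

-0.439

r = Cov(w,z) / (s_w · s_z) = -63.952 / (20.519 × 7.099)
  = -63.952 / 145.6644 ≈ -0.439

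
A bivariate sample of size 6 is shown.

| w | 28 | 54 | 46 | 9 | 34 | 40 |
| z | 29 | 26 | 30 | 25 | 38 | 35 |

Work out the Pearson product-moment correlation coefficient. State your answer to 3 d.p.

0.194

n = 6, Σw = 211, Σz = 183, Σw² = 8653, Σz² = 5711, Σwz = 6513
nΣwz − ΣwΣz = 39078 − 38613 = 465
nΣw² − (Σw)² = 51918 − 44521 = 7397; nΣz² − (Σz)² = 34266 − 33489 = 777
r = 465 / √(7397 × 777) = 465 / 2397.3880 ≈ 0.194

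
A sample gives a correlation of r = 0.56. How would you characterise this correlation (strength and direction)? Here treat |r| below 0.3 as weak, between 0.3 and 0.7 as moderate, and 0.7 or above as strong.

r = 0.56 > 0 so the relationship is positive.
|r| = 0.56, which falls in the moderate range.

moderate positive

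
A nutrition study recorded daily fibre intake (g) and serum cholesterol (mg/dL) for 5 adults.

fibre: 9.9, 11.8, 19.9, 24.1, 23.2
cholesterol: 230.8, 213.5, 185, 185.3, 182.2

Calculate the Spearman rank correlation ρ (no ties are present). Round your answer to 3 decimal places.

Rank fibre: 1, 2, 3, 5, 4
Rank cholesterol: 5, 4, 2, 3, 1
d = rank(fibre) − rank(cholesterol): -4, -2, 1, 2, 3; Σd² = 34
ρ = 1 − 6Σd² / [n(n²−1)] = 1 − 6×34 / (5×24) = 1 − 204/120 ≈ -0.700

-0.700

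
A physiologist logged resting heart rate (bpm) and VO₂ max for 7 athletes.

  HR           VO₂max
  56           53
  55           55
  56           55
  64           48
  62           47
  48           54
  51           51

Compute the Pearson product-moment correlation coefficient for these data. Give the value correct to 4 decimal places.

n = 7, Σx = 392, Σy = 363, Σx² = 22142, Σy² = 18889, Σxy = 20252
nΣxy − ΣxΣy = 141764 − 142296 = -532
nΣx² − (Σx)² = 154994 − 153664 = 1330; nΣy² − (Σy)² = 132223 − 131769 = 454
r = -532 / √(1330 × 454) = -532 / 777.0586 ≈ -0.6846

-0.6846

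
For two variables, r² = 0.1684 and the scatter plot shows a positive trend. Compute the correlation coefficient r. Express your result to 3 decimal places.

|r| = √0.1684 = 0.410
The association is positive, so r = 0.410.

0.410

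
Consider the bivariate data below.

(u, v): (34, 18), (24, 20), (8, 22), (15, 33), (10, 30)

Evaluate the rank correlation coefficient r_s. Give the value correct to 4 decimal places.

Rank u: 5, 4, 1, 3, 2
Rank v: 1, 2, 3, 5, 4
d = rank(u) − rank(v): 4, 2, -2, -2, -2; Σd² = 32
ρ = 1 − 6Σd² / [n(n²−1)] = 1 − 6×32 / (5×24) = 1 − 192/120 ≈ -0.6000

-0.6000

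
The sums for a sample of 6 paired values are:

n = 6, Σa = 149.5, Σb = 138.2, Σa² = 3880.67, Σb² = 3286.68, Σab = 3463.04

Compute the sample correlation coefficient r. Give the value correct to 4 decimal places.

0.1541

r = (nΣab − ΣaΣb) / √[(nΣa² − (Σa)²)(nΣb² − (Σb)²)]
Numerator: 6×3463.04 − 149.5×138.2 = 117.34
Denominator: √[(23284.02 − 22350.25)(19720.08 − 19099.24)] = √[933.77 × 620.84] = 761.3946
r = 117.34 / 761.3946 ≈ 0.1541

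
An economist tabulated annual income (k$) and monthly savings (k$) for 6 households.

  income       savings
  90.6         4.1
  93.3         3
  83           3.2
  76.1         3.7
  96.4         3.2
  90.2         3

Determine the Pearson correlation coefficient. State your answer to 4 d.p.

n = 6, Σx = 529.6, Σy = 20.2, Σx² = 47022.46, Σy² = 68.98, Σxy = 1777.61
nΣxy − ΣxΣy = 10665.66 − 10697.92 = -32.26
nΣx² − (Σx)² = 282134.76 − 280476.16 = 1658.6; nΣy² − (Σy)² = 413.88 − 408.04 = 5.84
r = -32.26 / √(1658.6 × 5.84) = -32.26 / 98.4186 ≈ -0.3278

-0.3278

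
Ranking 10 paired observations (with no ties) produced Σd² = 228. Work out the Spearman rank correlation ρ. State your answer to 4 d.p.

-0.3818

ρ = 1 − 6Σd² / [n(n²−1)] = 1 − 6×228 / (10×99)
  = 1 − 1368/990 = 1 − 1.38182 ≈ -0.3818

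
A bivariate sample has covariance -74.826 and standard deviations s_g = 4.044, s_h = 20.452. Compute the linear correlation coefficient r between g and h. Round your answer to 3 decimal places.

r = Cov(g,h) / (s_g · s_h) = -74.826 / (4.044 × 20.452)
  = -74.826 / 82.7079 ≈ -0.905

-0.905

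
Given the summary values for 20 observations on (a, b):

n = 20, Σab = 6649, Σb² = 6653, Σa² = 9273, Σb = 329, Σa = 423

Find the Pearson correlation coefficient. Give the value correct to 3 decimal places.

-0.486

r = (nΣab − ΣaΣb) / √[(nΣa² − (Σa)²)(nΣb² − (Σb)²)]
Numerator: 20×6649 − 423×329 = -6187
Denominator: √[(185460 − 178929)(133060 − 108241)] = √[6531 × 24819] = 12731.5706
r = -6187 / 12731.5706 ≈ -0.486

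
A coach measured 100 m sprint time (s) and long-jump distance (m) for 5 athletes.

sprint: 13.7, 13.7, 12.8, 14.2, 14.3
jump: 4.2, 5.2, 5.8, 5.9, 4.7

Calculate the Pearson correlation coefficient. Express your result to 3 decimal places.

-0.280

n = 5, Σx = 68.7, Σy = 25.8, Σx² = 945.35, Σy² = 135.22, Σxy = 354.01
nΣxy − ΣxΣy = 1770.05 − 1772.46 = -2.41
nΣx² − (Σx)² = 4726.75 − 4719.69 = 7.06; nΣy² − (Σy)² = 676.1 − 665.64 = 10.46
r = -2.41 / √(7.06 × 10.46) = -2.41 / 8.5935 ≈ -0.280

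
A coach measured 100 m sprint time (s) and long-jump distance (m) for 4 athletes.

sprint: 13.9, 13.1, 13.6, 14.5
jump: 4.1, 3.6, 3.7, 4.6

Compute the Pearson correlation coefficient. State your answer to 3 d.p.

n = 4, Σx = 55.1, Σy = 16, Σx² = 760.03, Σy² = 64.62, Σxy = 221.17
nΣxy − ΣxΣy = 884.68 − 881.6 = 3.08
nΣx² − (Σx)² = 3040.12 − 3036.01 = 4.11; nΣy² − (Σy)² = 258.48 − 256 = 2.48
r = 3.08 / √(4.11 × 2.48) = 3.08 / 3.1926 ≈ 0.965

0.965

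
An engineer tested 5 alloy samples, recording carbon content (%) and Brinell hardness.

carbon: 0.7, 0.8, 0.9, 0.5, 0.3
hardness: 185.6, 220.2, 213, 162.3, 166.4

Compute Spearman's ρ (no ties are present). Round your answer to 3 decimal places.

0.800

Rank carbon: 3, 4, 5, 2, 1
Rank hardness: 3, 5, 4, 1, 2
d = rank(carbon) − rank(hardness): 0, -1, 1, 1, -1; Σd² = 4
ρ = 1 − 6Σd² / [n(n²−1)] = 1 − 6×4 / (5×24) = 1 − 24/120 ≈ 0.800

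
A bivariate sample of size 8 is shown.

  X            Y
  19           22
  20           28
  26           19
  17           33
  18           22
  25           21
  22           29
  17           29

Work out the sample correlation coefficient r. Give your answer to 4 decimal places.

n = 8, ΣX = 164, ΣY = 203, ΣX² = 3448, ΣY² = 5325, ΣXY = 4085
nΣXY − ΣXΣY = 32680 − 33292 = -612
nΣX² − (ΣX)² = 27584 − 26896 = 688; nΣY² − (ΣY)² = 42600 − 41209 = 1391
r = -612 / √(688 × 1391) = -612 / 978.2679 ≈ -0.6256

-0.6256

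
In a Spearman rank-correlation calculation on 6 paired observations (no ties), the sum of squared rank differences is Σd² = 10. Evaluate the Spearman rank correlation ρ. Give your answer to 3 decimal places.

0.714

ρ = 1 − 6Σd² / [n(n²−1)] = 1 − 6×10 / (6×35)
  = 1 − 60/210 = 1 − 0.2857 ≈ 0.714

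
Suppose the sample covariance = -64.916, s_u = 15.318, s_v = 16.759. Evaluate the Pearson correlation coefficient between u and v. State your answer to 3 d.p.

-0.253

r = Cov(u,v) / (s_u · s_v) = -64.916 / (15.318 × 16.759)
  = -64.916 / 256.7144 ≈ -0.253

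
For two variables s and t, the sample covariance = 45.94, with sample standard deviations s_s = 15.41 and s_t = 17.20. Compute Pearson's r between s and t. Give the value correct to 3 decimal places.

r = Cov(s,t) / (s_s · s_t) = 45.94 / (15.41 × 17.20)
  = 45.94 / 265.0520 ≈ 0.173

0.173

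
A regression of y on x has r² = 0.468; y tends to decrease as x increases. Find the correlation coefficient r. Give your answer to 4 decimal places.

-0.6841

|r| = √0.468 = 0.6841
The association is negative, so r = −0.6841.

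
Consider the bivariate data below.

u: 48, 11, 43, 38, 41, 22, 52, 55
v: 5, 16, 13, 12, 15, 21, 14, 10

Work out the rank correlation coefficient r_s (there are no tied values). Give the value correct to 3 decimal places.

-0.690

Rank u: 6, 1, 5, 3, 4, 2, 7, 8
Rank v: 1, 7, 4, 3, 6, 8, 5, 2
d = rank(u) − rank(v): 5, -6, 1, 0, -2, -6, 2, 6; Σd² = 142
ρ = 1 − 6Σd² / [n(n²−1)] = 1 − 6×142 / (8×63) = 1 − 852/504 ≈ -0.690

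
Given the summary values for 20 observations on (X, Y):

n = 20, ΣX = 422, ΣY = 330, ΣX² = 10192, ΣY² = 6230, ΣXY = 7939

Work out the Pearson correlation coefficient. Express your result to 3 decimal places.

r = (nΣXY − ΣXΣY) / √[(nΣX² − (ΣX)²)(nΣY² − (ΣY)²)]
Numerator: 20×7939 − 422×330 = 19520
Denominator: √[(203840 − 178084)(124600 − 108900)] = √[25756 × 15700] = 20108.9333
r = 19520 / 20108.9333 ≈ 0.971

0.971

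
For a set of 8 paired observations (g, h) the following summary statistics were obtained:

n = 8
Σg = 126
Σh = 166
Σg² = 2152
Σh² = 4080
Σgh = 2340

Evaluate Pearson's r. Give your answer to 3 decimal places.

r = (nΣgh − ΣgΣh) / √[(nΣg² − (Σg)²)(nΣh² − (Σh)²)]
Numerator: 8×2340 − 126×166 = -2196
Denominator: √[(17216 − 15876)(32640 − 27556)] = √[1340 × 5084] = 2610.0881
r = -2196 / 2610.0881 ≈ -0.841

-0.841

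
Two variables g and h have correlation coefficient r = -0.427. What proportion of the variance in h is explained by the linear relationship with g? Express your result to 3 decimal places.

0.182

r² = (-0.427)² = 0.182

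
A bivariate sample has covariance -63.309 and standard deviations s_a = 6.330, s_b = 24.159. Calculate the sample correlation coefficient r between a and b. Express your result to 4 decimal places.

-0.4140

r = Cov(a,b) / (s_a · s_b) = -63.309 / (6.330 × 24.159)
  = -63.309 / 152.9265 ≈ -0.4140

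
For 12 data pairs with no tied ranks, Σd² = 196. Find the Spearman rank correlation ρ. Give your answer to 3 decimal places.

0.315

ρ = 1 − 6Σd² / [n(n²−1)] = 1 − 6×196 / (12×143)
  = 1 − 1176/1716 = 1 − 0.6853 ≈ 0.315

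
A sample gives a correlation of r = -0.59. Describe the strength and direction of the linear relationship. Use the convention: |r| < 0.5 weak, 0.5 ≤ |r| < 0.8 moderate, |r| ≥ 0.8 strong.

r = -0.59 < 0 so the relationship is negative.
|r| = 0.59, which falls in the moderate range.

moderate negative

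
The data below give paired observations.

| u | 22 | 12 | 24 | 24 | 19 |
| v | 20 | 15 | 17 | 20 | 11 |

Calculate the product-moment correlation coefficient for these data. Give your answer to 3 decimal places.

0.532

n = 5, Σu = 101, Σv = 83, Σu² = 2141, Σv² = 1435, Σuv = 1717
nΣuv − ΣuΣv = 8585 − 8383 = 202
nΣu² − (Σu)² = 10705 − 10201 = 504; nΣv² − (Σv)² = 7175 − 6889 = 286
r = 202 / √(504 × 286) = 202 / 379.6630 ≈ 0.532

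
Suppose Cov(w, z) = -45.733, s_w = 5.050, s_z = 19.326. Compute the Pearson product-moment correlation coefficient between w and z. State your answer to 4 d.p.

r = Cov(w,z) / (s_w · s_z) = -45.733 / (5.050 × 19.326)
  = -45.733 / 97.5963 ≈ -0.4686

-0.4686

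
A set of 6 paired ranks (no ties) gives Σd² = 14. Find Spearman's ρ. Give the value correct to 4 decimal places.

0.6000

ρ = 1 − 6Σd² / [n(n²−1)] = 1 − 6×14 / (6×35)
  = 1 − 84/210 = 1 − 0.40000 ≈ 0.6000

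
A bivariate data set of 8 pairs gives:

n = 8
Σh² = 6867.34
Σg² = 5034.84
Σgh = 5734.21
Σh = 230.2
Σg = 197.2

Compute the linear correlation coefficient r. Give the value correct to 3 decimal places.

r = (nΣgh − ΣgΣh) / √[(nΣg² − (Σg)²)(nΣh² − (Σh)²)]
Numerator: 8×5734.21 − 197.2×230.2 = 478.24
Denominator: √[(40278.72 − 38887.84)(54938.72 − 52992.04)] = √[1390.88 × 1946.68] = 1645.4781
r = 478.24 / 1645.4781 ≈ 0.291

0.291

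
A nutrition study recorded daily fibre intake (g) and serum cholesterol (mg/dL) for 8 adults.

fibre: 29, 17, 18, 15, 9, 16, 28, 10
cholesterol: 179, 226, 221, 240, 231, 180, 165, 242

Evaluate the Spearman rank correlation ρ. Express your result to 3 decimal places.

-0.833

Rank fibre: 8, 5, 6, 3, 1, 4, 7, 2
Rank cholesterol: 2, 5, 4, 7, 6, 3, 1, 8
d = rank(fibre) − rank(cholesterol): 6, 0, 2, -4, -5, 1, 6, -6; Σd² = 154
ρ = 1 − 6Σd² / [n(n²−1)] = 1 − 6×154 / (8×63) = 1 − 924/504 ≈ -0.833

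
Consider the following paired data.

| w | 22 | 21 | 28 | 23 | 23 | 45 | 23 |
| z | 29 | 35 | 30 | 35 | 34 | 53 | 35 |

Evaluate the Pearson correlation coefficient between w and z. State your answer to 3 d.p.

n = 7, Σw = 185, Σz = 251, Σw² = 5321, Σz² = 9381, Σwz = 6990
nΣwz − ΣwΣz = 48930 − 46435 = 2495
nΣw² − (Σw)² = 37247 − 34225 = 3022; nΣz² − (Σz)² = 65667 − 63001 = 2666
r = 2495 / √(3022 × 2666) = 2495 / 2838.4242 ≈ 0.879

0.879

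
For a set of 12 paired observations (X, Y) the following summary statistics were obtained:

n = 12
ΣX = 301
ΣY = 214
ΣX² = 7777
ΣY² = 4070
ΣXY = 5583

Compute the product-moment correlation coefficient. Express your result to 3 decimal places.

r = (nΣXY − ΣXΣY) / √[(nΣX² − (ΣX)²)(nΣY² − (ΣY)²)]
Numerator: 12×5583 − 301×214 = 2582
Denominator: √[(93324 − 90601)(48840 − 45796)] = √[2723 × 3044] = 2879.0297
r = 2582 / 2879.0297 ≈ 0.897

0.897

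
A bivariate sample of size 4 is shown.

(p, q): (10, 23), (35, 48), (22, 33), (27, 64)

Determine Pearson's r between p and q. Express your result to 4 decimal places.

n = 4, Σp = 94, Σq = 168, Σp² = 2538, Σq² = 8018, Σpq = 4364
nΣpq − ΣpΣq = 17456 − 15792 = 1664
nΣp² − (Σp)² = 10152 − 8836 = 1316; nΣq² − (Σq)² = 32072 − 28224 = 3848
r = 1664 / √(1316 × 3848) = 1664 / 2250.3262 ≈ 0.7394

0.7394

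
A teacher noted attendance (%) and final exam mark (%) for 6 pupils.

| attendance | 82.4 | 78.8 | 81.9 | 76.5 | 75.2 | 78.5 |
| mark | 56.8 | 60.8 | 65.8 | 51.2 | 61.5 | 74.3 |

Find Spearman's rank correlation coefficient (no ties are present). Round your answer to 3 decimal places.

Rank attendance: 6, 4, 5, 2, 1, 3
Rank mark: 2, 3, 5, 1, 4, 6
d = rank(attendance) − rank(mark): 4, 1, 0, 1, -3, -3; Σd² = 36
ρ = 1 − 6Σd² / [n(n²−1)] = 1 − 6×36 / (6×35) = 1 − 216/210 ≈ -0.029

-0.029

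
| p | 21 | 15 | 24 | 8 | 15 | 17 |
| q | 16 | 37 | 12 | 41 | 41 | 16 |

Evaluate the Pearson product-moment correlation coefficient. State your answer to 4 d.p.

n = 6, Σp = 100, Σq = 163, Σp² = 1820, Σq² = 5387, Σpq = 2394
nΣpq − ΣpΣq = 14364 − 16300 = -1936
nΣp² − (Σp)² = 10920 − 10000 = 920; nΣq² − (Σq)² = 32322 − 26569 = 5753
r = -1936 / √(920 × 5753) = -1936 / 2300.5999 ≈ -0.8415

-0.8415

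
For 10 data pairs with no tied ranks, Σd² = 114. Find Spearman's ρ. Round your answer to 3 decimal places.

ρ = 1 − 6Σd² / [n(n²−1)] = 1 − 6×114 / (10×99)
  = 1 − 684/990 = 1 − 0.6909 ≈ 0.309

0.309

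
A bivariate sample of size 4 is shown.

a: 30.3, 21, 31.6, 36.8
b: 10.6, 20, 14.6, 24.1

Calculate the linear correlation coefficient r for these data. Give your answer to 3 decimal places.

n = 4, Σa = 119.7, Σb = 69.3, Σa² = 3711.89, Σb² = 1306.33, Σab = 2089.42
nΣab − ΣaΣb = 8357.68 − 8295.21 = 62.47
nΣa² − (Σa)² = 14847.56 − 14328.09 = 519.47; nΣb² − (Σb)² = 5225.32 − 4802.49 = 422.83
r = 62.47 / √(519.47 × 422.83) = 62.47 / 468.6657 ≈ 0.133

0.133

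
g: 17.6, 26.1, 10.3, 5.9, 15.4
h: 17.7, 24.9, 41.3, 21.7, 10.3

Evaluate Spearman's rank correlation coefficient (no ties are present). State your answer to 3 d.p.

-0.100

Rank g: 4, 5, 2, 1, 3
Rank h: 2, 4, 5, 3, 1
d = rank(g) − rank(h): 2, 1, -3, -2, 2; Σd² = 22
ρ = 1 − 6Σd² / [n(n²−1)] = 1 − 6×22 / (5×24) = 1 − 132/120 ≈ -0.100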